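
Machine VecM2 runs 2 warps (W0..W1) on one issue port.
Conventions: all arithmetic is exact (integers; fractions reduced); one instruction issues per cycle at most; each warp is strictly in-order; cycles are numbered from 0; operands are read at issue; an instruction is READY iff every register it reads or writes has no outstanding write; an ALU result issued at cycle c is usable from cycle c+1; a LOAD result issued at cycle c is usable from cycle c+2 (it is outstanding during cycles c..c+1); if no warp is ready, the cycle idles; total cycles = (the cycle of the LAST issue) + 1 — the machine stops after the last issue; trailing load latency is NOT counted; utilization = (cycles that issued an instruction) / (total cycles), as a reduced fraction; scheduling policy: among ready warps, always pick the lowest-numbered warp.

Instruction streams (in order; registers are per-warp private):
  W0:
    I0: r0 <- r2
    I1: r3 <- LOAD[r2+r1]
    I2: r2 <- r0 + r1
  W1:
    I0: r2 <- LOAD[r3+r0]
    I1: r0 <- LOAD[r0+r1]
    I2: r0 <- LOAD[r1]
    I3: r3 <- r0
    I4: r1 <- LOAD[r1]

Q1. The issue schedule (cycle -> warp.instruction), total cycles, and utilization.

cycle 0: W0.I0
cycle 1: W0.I1
cycle 2: W0.I2
cycle 3: W1.I0
cycle 4: W1.I1
cycle 5: idle
cycle 6: W1.I2
cycle 7: idle
cycle 8: W1.I3
cycle 9: W1.I4

Answer: 10 cycles, utilization 4/5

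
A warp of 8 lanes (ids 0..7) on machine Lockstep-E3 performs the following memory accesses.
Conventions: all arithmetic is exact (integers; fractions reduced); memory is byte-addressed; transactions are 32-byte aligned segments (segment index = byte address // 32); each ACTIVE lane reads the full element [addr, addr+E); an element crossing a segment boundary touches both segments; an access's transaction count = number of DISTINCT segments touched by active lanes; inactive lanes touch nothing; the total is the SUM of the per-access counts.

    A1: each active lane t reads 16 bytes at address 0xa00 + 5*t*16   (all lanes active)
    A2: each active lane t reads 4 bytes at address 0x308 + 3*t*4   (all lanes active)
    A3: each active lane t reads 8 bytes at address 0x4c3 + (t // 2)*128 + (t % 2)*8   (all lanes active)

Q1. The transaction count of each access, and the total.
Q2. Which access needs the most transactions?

A1: 8 transactions
A2: 3 transactions
A3: 4 transactions

Answer: 8,3,4; total 15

Answer: A1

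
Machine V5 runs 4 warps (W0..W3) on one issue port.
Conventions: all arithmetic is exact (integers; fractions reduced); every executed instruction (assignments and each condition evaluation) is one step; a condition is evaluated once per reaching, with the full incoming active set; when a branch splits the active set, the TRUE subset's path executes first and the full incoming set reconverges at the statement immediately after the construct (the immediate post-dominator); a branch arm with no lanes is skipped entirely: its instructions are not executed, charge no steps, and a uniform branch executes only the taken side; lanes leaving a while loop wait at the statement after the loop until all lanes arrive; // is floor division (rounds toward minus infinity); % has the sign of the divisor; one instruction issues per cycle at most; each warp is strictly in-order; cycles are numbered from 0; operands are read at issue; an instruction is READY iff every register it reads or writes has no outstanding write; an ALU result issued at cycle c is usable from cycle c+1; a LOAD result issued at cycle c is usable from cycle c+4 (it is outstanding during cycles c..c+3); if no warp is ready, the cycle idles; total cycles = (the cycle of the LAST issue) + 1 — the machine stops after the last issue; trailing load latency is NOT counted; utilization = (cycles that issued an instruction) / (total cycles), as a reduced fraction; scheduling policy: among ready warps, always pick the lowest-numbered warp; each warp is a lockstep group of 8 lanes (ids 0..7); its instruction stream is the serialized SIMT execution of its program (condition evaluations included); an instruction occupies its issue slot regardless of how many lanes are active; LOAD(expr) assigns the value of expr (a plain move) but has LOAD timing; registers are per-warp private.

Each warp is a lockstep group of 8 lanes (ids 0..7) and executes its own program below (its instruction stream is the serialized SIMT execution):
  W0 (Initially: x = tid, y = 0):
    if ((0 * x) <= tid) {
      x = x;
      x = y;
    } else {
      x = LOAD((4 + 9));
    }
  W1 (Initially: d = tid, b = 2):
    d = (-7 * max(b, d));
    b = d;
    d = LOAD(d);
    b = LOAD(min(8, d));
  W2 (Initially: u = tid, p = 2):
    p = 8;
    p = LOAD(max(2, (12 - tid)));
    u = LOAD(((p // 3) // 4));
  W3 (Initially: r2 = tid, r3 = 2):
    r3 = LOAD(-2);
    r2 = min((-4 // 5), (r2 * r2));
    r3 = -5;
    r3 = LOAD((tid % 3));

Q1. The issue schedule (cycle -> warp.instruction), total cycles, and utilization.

cycle 0: W0.I0
cycle 1: W0.I1
cycle 2: W0.I2
cycle 3: W1.I0
cycle 4: W1.I1
cycle 5: W1.I2
cycle 6: W2.I0
cycle 7: W2.I1
cycle 8: W3.I0
cycle 9: W1.I3
cycle 10: W3.I1
cycle 11: W2.I2
cycle 12: W3.I2
cycle 13: W3.I3

Answer: 14 cycles, utilization 1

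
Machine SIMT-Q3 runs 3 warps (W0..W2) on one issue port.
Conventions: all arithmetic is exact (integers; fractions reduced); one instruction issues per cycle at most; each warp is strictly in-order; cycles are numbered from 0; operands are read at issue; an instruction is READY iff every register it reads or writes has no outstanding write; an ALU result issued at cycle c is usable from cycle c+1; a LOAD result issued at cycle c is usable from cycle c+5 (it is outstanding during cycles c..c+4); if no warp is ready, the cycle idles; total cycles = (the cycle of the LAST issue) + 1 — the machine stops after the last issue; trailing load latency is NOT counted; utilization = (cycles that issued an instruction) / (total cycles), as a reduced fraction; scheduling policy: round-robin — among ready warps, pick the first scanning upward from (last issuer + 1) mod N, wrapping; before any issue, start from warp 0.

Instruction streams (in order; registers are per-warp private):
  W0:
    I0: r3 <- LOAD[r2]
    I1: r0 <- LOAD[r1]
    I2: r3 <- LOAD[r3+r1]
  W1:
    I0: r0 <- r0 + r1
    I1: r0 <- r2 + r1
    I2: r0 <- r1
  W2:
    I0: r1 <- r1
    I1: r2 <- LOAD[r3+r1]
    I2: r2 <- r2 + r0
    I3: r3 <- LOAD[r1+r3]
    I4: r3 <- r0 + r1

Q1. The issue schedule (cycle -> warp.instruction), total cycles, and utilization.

cycle 0: W0.I0
cycle 1: W1.I0
cycle 2: W2.I0
cycle 3: W0.I1
cycle 4: W1.I1
cycle 5: W2.I1
cycle 6: W0.I2
cycle 7: W1.I2
cycle 8: idle
cycle 9: idle
cycle 10: W2.I2
cycle 11: W2.I3
cycle 12: idle
cycle 13: idle
cycle 14: idle
cycle 15: idle
cycle 16: W2.I4

Answer: 17 cycles, utilization 11/17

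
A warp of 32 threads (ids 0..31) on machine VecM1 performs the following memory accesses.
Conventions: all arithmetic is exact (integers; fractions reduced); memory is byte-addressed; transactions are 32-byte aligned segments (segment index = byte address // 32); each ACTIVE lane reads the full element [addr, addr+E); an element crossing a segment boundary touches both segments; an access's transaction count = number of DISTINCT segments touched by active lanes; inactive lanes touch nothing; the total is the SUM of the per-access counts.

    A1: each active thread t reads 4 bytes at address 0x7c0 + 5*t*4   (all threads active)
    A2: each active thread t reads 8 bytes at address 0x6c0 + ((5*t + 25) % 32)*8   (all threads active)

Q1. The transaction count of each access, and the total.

A1: 20 transactions
A2: 8 transactions

Answer: 20,8; total 28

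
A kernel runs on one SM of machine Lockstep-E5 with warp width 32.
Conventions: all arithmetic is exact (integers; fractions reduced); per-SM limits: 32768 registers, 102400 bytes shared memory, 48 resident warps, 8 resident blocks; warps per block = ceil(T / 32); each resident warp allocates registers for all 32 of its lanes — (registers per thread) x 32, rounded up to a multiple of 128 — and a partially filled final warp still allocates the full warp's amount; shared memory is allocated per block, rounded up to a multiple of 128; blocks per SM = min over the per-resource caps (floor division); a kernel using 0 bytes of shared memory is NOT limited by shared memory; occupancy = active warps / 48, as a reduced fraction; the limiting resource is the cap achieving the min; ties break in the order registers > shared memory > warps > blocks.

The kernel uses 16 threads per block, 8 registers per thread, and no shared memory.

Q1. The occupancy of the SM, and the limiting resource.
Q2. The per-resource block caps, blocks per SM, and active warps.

Answer: occupancy 1/6, limited by blocks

registers: 128 blocks
shared memory: no limit (kernel uses none)
warps: 48 blocks
blocks: 8 blocks

Answer: 8 blocks, 8 active warps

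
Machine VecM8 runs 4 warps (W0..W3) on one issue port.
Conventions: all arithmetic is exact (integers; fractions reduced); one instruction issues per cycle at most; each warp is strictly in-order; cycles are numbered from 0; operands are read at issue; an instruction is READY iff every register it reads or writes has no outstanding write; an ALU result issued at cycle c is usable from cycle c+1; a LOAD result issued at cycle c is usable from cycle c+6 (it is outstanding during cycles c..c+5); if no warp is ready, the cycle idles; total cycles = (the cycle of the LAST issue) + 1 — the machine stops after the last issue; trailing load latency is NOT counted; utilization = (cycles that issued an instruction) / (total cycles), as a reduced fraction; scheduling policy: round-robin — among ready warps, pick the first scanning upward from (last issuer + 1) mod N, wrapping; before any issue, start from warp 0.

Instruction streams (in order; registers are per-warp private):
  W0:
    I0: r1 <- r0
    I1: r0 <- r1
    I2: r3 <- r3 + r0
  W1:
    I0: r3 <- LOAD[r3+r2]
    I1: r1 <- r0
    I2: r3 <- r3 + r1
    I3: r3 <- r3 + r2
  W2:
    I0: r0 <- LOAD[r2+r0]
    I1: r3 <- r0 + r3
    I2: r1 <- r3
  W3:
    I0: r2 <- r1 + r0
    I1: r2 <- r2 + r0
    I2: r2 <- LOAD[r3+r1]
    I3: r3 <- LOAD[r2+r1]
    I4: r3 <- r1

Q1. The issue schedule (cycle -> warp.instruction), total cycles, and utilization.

cycle 0: W0.I0
cycle 1: W1.I0
cycle 2: W2.I0
cycle 3: W3.I0
cycle 4: W0.I1
cycle 5: W1.I1
cycle 6: W3.I1
cycle 7: W0.I2
cycle 8: W1.I2
cycle 9: W2.I1
cycle 10: W3.I2
cycle 11: W1.I3
cycle 12: W2.I2
cycle 13: idle
cycle 14: idle
cycle 15: idle
cycle 16: W3.I3
cycle 17: idle
cycle 18: idle
cycle 19: idle
cycle 20: idle
cycle 21: idle
cycle 22: W3.I4

Answer: 23 cycles, utilization 15/23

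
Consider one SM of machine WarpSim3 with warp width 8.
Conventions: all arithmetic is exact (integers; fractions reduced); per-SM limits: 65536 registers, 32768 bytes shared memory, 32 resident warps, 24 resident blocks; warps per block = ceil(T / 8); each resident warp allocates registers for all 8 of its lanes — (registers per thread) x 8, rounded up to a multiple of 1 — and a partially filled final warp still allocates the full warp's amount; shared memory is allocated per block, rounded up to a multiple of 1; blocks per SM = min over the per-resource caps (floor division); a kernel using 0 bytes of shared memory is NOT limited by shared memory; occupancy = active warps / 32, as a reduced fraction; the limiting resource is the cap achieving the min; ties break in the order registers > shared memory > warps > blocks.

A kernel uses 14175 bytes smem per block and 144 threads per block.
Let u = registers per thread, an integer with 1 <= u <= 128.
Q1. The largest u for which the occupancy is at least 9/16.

Answer: u = 128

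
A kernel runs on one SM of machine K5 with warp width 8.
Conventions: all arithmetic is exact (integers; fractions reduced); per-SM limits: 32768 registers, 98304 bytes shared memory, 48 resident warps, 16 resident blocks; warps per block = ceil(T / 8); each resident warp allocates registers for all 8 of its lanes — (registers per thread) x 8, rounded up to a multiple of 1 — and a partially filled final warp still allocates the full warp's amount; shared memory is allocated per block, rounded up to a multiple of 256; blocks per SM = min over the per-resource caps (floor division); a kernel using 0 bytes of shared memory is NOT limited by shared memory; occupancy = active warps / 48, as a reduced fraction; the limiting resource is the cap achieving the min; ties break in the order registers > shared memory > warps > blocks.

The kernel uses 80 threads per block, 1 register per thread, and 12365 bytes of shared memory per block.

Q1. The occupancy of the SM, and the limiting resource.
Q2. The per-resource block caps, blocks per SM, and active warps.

Answer: occupancy 5/6, limited by warps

registers: 409 blocks
shared memory: 7 blocks
warps: 4 blocks
blocks: 16 blocks

Answer: 4 blocks, 40 active warps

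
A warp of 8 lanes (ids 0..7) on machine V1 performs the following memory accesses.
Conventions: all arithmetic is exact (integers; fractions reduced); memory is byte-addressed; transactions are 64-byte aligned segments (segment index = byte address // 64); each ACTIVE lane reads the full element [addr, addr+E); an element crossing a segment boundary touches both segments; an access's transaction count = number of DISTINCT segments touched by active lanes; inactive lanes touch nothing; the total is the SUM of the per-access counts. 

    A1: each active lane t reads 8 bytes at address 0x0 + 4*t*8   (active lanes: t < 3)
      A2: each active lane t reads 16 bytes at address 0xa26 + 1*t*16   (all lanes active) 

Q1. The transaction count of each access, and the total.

A1: 2 transactions
A2: 3 transactions

Answer: 2,3; total 5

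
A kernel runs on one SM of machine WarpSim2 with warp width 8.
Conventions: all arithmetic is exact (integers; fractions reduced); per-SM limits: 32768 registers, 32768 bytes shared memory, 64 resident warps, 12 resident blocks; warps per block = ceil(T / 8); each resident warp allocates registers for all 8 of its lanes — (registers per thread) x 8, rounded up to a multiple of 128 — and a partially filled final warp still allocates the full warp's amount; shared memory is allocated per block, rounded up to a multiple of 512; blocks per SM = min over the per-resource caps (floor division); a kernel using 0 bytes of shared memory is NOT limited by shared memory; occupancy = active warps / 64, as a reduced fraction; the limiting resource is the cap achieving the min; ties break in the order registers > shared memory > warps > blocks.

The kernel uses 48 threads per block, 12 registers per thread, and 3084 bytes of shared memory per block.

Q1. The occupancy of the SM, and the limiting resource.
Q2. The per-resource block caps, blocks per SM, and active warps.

Answer: occupancy 27/32, limited by shared memory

registers: 42 blocks
shared memory: 9 blocks
warps: 10 blocks
blocks: 12 blocks

Answer: 9 blocks, 54 active warps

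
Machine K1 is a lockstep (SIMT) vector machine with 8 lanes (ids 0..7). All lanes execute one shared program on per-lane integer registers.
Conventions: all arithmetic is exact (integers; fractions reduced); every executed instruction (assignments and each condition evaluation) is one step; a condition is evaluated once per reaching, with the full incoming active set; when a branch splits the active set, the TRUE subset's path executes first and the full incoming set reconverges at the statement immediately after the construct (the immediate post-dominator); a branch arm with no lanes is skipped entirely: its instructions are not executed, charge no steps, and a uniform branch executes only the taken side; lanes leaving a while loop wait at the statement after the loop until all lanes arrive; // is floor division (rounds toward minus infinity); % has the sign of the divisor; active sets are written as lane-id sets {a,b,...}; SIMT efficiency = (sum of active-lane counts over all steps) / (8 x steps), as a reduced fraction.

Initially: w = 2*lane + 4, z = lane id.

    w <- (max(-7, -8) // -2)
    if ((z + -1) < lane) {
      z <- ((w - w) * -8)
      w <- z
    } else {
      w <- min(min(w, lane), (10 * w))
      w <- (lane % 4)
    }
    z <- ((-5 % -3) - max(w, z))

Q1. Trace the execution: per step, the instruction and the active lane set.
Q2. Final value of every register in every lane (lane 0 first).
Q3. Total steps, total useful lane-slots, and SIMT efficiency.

step 0: w <- (max(-7, -8) // -2)     {0,1,2,3,4,5,6,7}
step 1: eval ((z + -1) < lane)       {0,1,2,3,4,5,6,7}
step 2: z <- ((w - w) * -8)          {0,1,2,3,4,5,6,7}
step 3: w <- z                       {0,1,2,3,4,5,6,7}
step 4: z <- ((-5 % -3) - max(w, z)) {0,1,2,3,4,5,6,7}

Answer: 5 steps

w: 0,0,0,0,0,0,0,0
z: -2,-2,-2,-2,-2,-2,-2,-2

steps = 5; useful = 40; efficiency = 40/40 = 1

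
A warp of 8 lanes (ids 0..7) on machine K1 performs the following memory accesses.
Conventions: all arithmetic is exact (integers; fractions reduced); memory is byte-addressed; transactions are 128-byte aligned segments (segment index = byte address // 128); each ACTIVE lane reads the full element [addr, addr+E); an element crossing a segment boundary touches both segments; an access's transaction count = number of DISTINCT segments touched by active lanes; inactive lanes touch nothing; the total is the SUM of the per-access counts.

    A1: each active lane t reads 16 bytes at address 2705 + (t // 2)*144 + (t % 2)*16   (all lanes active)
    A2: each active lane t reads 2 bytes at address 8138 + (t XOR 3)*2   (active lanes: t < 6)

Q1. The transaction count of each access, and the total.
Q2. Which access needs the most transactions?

A1: 4 transactions
A2: 1 transaction

Answer: 4,1; total 5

Answer: A1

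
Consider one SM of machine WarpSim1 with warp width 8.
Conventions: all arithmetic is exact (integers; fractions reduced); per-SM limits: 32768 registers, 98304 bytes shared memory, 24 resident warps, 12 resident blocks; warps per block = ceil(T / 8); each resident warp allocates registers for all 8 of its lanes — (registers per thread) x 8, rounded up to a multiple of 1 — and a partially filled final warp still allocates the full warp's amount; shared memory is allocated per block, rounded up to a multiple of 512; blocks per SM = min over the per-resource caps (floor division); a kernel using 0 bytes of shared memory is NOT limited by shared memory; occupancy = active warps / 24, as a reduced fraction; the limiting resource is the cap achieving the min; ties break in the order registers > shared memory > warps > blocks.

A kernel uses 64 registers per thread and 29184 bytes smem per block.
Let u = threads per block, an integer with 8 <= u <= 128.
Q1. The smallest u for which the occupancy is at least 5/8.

Answer: u = 33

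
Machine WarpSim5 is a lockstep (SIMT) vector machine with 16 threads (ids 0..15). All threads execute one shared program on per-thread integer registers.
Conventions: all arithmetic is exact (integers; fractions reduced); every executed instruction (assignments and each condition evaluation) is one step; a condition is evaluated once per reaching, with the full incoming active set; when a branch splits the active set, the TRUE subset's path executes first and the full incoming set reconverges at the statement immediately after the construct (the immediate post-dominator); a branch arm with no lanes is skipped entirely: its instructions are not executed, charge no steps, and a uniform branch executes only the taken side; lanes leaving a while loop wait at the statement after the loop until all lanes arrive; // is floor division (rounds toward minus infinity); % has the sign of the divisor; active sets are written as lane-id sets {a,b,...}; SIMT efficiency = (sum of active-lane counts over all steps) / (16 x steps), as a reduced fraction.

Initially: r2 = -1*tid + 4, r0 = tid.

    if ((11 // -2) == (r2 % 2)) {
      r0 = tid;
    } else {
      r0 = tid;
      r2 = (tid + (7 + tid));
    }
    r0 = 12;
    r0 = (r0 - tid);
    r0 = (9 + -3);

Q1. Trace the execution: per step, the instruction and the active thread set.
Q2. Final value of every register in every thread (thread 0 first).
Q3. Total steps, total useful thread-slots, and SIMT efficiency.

step 0: eval ((11 // -2) == (r2 % 2)) {0,1,2,3,4,5,6,7,8,9,10,11,12,13,14,15}
step 1: r0 <- tid                    {0,1,2,3,4,5,6,7,8,9,10,11,12,13,14,15}
step 2: r2 <- (tid + (7 + tid))      {0,1,2,3,4,5,6,7,8,9,10,11,12,13,14,15}
step 3: r0 <- 12                     {0,1,2,3,4,5,6,7,8,9,10,11,12,13,14,15}
step 4: r0 <- (r0 - tid)             {0,1,2,3,4,5,6,7,8,9,10,11,12,13,14,15}
step 5: r0 <- (9 + -3)               {0,1,2,3,4,5,6,7,8,9,10,11,12,13,14,15}

Answer: 6 steps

r2: 7,9,11,13,15,17,19,21,23,25,27,29,31,33,35,37
r0: 6,6,6,6,6,6,6,6,6,6,6,6,6,6,6,6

steps = 6; useful = 96; efficiency = 96/96 = 1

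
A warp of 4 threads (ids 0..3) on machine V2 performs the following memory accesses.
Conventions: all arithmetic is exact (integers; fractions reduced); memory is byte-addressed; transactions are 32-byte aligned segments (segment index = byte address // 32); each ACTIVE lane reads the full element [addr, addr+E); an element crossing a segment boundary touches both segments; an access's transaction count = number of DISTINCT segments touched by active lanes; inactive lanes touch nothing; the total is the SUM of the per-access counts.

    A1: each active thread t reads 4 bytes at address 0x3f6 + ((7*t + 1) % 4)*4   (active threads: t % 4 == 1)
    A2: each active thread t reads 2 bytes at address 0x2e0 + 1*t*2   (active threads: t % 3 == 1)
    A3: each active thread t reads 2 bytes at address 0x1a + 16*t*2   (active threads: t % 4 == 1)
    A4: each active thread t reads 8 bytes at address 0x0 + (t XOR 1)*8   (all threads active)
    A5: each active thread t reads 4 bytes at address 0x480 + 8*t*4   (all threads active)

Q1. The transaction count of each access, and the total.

A1: 1 transaction
A2: 1 transaction
A3: 1 transaction
A4: 1 transaction
A5: 4 transactions

Answer: 1,1,1,1,4; total 8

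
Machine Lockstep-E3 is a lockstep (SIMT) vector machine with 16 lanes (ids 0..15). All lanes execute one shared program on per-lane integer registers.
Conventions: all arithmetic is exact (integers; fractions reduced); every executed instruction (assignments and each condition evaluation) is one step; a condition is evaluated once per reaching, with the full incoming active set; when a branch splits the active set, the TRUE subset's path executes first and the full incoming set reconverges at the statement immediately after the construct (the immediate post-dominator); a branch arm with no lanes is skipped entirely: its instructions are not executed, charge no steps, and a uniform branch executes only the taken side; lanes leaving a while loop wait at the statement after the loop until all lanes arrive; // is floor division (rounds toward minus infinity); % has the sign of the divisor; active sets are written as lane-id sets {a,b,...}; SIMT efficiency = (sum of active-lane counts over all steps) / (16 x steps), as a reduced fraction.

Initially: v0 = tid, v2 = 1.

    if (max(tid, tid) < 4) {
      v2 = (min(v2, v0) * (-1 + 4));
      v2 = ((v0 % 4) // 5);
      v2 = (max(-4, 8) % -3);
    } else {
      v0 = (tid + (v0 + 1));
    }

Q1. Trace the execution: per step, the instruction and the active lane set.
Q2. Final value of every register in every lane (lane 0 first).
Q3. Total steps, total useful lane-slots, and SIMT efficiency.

step 0: eval (max(tid, tid) < 4)     {0,1,2,3,4,5,6,7,8,9,10,11,12,13,14,15}
step 1: v2 <- (min(v2, v0) * (-1 + 4)) {0,1,2,3}
step 2: v2 <- ((v0 % 4) // 5)        {0,1,2,3}
step 3: v2 <- (max(-4, 8) % -3)      {0,1,2,3}
step 4: v0 <- (tid + (v0 + 1))       {4,5,6,7,8,9,10,11,12,13,14,15}

Answer: 5 steps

v0: 0,1,2,3,9,11,13,15,17,19,21,23,25,27,29,31
v2: -1,-1,-1,-1,1,1,1,1,1,1,1,1,1,1,1,1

steps = 5; useful = 40; efficiency = 40/80 = 1/2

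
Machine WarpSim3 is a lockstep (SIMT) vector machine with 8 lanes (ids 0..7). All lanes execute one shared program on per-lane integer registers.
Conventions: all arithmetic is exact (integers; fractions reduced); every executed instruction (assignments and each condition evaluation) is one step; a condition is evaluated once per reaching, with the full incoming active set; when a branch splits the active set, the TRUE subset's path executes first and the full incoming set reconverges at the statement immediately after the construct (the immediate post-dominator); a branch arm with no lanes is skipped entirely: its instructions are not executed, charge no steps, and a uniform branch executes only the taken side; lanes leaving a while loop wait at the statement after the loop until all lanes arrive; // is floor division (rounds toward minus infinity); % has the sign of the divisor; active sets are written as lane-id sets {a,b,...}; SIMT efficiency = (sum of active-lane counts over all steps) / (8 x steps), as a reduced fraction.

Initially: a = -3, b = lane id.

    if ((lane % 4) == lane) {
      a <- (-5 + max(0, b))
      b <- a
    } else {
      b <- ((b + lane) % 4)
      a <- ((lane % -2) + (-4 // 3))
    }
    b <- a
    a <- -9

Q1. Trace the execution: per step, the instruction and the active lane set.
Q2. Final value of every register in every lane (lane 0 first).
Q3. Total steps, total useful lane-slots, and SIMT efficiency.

step 0: eval ((lane % 4) == lane)    {0,1,2,3,4,5,6,7}
step 1: a <- (-5 + max(0, b))        {0,1,2,3}
step 2: b <- a                       {0,1,2,3}
step 3: b <- ((b + lane) % 4)        {4,5,6,7}
step 4: a <- ((lane % -2) + (-4 // 3)) {4,5,6,7}
step 5: b <- a                       {0,1,2,3,4,5,6,7}
step 6: a <- -9                      {0,1,2,3,4,5,6,7}

Answer: 7 steps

a: -9,-9,-9,-9,-9,-9,-9,-9
b: -5,-4,-3,-2,-2,-3,-2,-3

steps = 7; useful = 40; efficiency = 40/56 = 5/7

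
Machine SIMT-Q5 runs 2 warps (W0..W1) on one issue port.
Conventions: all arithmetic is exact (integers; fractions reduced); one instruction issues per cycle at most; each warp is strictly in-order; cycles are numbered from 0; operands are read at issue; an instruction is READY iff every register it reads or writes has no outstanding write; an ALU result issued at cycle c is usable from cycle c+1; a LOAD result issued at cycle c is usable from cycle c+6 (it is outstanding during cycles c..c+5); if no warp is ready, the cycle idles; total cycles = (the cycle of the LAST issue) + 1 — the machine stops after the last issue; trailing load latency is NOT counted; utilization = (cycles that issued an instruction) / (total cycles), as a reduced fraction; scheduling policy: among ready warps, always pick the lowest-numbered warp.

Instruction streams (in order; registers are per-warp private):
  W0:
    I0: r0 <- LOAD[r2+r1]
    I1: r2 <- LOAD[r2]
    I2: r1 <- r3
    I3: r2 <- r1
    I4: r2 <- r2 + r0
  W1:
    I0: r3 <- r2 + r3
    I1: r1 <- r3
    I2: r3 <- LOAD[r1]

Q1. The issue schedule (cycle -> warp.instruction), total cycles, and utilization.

cycle 0: W0.I0
cycle 1: W0.I1
cycle 2: W0.I2
cycle 3: W1.I0
cycle 4: W1.I1
cycle 5: W1.I2
cycle 6: idle
cycle 7: W0.I3
cycle 8: W0.I4

Answer: 9 cycles, utilization 8/9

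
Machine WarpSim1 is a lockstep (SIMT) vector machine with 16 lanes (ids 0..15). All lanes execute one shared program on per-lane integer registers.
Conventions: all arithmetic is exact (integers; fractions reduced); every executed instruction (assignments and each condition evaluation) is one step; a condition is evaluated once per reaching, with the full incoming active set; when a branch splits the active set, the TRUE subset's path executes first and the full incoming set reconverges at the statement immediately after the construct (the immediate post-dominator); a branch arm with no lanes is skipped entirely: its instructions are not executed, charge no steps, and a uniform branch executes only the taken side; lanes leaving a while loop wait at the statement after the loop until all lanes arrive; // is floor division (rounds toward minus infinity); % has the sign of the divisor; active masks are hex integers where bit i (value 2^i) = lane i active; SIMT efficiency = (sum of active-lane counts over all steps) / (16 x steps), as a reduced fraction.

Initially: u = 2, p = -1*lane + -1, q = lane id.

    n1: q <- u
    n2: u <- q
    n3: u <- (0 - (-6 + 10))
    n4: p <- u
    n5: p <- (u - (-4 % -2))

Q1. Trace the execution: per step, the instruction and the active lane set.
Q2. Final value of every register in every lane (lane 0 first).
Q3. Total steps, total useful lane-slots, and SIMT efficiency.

step 0: q <- u                       0xffff
step 1: u <- q                       0xffff
step 2: u <- (0 - (-6 + 10))         0xffff
step 3: p <- u                       0xffff
step 4: p <- (u - (-4 % -2))         0xffff

Answer: 5 steps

u: -4,-4,-4,-4,-4,-4,-4,-4,-4,-4,-4,-4,-4,-4,-4,-4
p: -4,-4,-4,-4,-4,-4,-4,-4,-4,-4,-4,-4,-4,-4,-4,-4
q: 2,2,2,2,2,2,2,2,2,2,2,2,2,2,2,2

steps = 5; useful = 80; efficiency = 80/80 = 1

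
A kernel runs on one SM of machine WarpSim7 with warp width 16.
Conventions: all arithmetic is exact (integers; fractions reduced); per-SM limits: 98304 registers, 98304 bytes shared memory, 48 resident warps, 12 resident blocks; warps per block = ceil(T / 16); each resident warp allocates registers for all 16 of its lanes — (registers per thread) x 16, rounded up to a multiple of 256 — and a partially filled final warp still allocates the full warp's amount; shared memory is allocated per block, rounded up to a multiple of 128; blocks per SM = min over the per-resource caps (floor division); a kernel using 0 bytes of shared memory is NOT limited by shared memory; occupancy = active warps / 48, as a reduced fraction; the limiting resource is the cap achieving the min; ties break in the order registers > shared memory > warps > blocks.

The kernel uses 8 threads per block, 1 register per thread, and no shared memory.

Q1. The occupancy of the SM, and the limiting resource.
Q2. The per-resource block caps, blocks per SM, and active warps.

Answer: occupancy 1/4, limited by blocks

registers: 384 blocks
shared memory: no limit (kernel uses none)
warps: 48 blocks
blocks: 12 blocks

Answer: 12 blocks, 12 active warps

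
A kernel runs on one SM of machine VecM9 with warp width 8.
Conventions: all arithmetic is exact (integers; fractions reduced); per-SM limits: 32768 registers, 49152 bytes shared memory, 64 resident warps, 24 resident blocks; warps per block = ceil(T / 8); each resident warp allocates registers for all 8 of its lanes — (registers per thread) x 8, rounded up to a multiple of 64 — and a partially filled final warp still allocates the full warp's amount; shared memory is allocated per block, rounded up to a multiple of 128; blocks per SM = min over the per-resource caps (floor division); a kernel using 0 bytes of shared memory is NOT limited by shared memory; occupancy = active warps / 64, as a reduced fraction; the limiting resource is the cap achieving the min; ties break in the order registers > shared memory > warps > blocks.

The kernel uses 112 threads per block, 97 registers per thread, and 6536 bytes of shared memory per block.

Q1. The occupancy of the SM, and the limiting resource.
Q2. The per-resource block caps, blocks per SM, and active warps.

Answer: occupancy 7/16, limited by registers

registers: 2 blocks
shared memory: 7 blocks
warps: 4 blocks
blocks: 24 blocks

Answer: 2 blocks, 28 active warps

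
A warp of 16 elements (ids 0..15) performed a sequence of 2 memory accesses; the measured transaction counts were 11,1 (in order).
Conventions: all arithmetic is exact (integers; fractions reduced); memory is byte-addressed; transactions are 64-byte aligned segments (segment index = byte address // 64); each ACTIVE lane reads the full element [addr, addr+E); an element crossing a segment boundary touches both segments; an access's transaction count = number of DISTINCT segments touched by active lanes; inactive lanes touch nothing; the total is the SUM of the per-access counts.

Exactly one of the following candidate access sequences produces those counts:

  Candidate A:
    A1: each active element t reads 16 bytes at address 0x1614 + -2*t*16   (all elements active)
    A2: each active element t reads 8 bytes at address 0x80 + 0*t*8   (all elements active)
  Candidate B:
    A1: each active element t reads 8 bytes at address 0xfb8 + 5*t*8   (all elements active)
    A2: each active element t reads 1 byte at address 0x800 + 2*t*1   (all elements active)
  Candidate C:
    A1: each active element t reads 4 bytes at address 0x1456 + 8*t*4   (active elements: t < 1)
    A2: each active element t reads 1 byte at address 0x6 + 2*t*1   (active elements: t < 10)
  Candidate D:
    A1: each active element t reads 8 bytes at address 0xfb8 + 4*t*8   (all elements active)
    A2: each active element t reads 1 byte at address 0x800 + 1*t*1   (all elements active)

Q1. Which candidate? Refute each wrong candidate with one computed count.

A: A1 gives 9 transactions, not 11
C: A1 gives 1 transaction, not 11
D: A1 gives 9 transactions, not 11
B: all counts match (11,1)

Answer: B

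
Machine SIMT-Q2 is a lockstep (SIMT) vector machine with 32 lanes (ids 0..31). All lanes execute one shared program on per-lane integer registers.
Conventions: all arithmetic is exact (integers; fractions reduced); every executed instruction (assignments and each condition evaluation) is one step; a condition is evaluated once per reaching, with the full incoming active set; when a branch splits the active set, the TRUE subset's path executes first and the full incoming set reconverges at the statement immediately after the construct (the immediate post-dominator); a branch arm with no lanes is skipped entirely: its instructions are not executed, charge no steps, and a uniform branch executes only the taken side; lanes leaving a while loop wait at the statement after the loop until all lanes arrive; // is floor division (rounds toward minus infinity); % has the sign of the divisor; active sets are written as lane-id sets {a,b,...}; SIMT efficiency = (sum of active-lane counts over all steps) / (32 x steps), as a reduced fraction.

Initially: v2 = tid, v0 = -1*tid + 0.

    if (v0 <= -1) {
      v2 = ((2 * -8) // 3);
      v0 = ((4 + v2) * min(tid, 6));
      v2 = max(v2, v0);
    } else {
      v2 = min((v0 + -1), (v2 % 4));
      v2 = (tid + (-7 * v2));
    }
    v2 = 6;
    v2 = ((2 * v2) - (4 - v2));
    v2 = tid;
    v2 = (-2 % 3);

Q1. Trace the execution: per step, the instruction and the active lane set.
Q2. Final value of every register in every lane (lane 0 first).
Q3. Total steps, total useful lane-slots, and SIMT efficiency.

step 0: eval (v0 <= -1)              {0,1,2,3,4,5,6,7,8,9,10,11,12,13,14,15,16,17,18,19,20,21,22,23,24,25,26,27,28,29,30,31}
step 1: v2 <- ((2 * -8) // 3)        {1,2,3,4,5,6,7,8,9,10,11,12,13,14,15,16,17,18,19,20,21,22,23,24,25,26,27,28,29,30,31}
step 2: v0 <- ((4 + v2) * min(tid, 6)) {1,2,3,4,5,6,7,8,9,10,11,12,13,14,15,16,17,18,19,20,21,22,23,24,25,26,27,28,29,30,31}
step 3: v2 <- max(v2, v0)            {1,2,3,4,5,6,7,8,9,10,11,12,13,14,15,16,17,18,19,20,21,22,23,24,25,26,27,28,29,30,31}
step 4: v2 <- min((v0 + -1), (v2 % 4)) {0}
step 5: v2 <- (tid + (-7 * v2))      {0}
step 6: v2 <- 6                      {0,1,2,3,4,5,6,7,8,9,10,11,12,13,14,15,16,17,18,19,20,21,22,23,24,25,26,27,28,29,30,31}
step 7: v2 <- ((2 * v2) - (4 - v2))  {0,1,2,3,4,5,6,7,8,9,10,11,12,13,14,15,16,17,18,19,20,21,22,23,24,25,26,27,28,29,30,31}
step 8: v2 <- tid                    {0,1,2,3,4,5,6,7,8,9,10,11,12,13,14,15,16,17,18,19,20,21,22,23,24,25,26,27,28,29,30,31}
step 9: v2 <- (-2 % 3)               {0,1,2,3,4,5,6,7,8,9,10,11,12,13,14,15,16,17,18,19,20,21,22,23,24,25,26,27,28,29,30,31}

Answer: 10 steps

v2: 1,1,1,1,1,1,1,1,1,1,1,1,1,1,1,1,1,1,1,1,1,1,1,1,1,1,1,1,1,1,1,1
v0: 0,-2,-4,-6,-8,-10,-12,-12,-12,-12,-12,-12,-12,-12,-12,-12,-12,-12,-12,-12,-12,-12,-12,-12,-12,-12,-12,-12,-12,-12,-12,-12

steps = 10; useful = 255; efficiency = 255/320 = 51/64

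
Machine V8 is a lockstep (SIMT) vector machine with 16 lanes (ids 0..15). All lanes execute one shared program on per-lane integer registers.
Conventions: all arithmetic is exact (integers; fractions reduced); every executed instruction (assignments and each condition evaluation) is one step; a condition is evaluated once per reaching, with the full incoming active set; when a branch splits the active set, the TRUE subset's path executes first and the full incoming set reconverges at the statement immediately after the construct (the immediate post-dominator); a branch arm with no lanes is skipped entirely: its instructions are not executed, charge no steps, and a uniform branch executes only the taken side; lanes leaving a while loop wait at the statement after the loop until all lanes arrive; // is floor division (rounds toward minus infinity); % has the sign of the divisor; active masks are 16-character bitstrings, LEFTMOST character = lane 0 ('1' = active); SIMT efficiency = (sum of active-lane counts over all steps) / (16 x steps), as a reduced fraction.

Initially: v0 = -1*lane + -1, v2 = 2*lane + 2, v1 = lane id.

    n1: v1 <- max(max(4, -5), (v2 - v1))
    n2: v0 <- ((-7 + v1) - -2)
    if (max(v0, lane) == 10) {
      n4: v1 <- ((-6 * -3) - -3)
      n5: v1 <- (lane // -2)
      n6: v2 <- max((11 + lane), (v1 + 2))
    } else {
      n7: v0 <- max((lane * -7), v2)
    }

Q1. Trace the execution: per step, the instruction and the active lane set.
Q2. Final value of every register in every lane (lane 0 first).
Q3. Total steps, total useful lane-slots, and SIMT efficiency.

step 0: v1 <- max(max(4, -5), (v2 - v1)) 1111111111111111
step 1: v0 <- ((-7 + v1) - -2)       1111111111111111
step 2: eval (max(v0, lane) == 10)   1111111111111111
step 3: v1 <- ((-6 * -3) - -3)       0000000000100000
step 4: v1 <- (lane // -2)           0000000000100000
step 5: v2 <- max((11 + lane), (v1 + 2)) 0000000000100000
step 6: v0 <- max((lane * -7), v2)   1111111111011111

Answer: 7 steps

v0: 2,4,6,8,10,12,14,16,18,20,7,24,26,28,30,32
v2: 2,4,6,8,10,12,14,16,18,20,21,24,26,28,30,32
v1: 4,4,4,5,6,7,8,9,10,11,-5,13,14,15,16,17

steps = 7; useful = 66; efficiency = 66/112 = 33/56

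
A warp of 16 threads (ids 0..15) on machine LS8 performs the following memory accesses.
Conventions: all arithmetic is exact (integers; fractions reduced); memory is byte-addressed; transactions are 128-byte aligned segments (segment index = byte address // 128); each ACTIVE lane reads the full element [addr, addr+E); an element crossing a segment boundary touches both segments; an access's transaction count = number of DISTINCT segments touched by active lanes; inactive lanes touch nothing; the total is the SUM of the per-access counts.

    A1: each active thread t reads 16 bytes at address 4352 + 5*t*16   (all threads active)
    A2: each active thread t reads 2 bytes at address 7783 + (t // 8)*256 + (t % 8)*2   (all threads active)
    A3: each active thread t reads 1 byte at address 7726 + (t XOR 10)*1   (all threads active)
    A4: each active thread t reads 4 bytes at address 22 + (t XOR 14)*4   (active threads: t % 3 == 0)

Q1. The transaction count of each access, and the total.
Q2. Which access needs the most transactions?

A1: 10 transactions
A2: 2 transactions
A3: 1 transaction
A4: 1 transaction

Answer: 10,2,1,1; total 14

Answer: A1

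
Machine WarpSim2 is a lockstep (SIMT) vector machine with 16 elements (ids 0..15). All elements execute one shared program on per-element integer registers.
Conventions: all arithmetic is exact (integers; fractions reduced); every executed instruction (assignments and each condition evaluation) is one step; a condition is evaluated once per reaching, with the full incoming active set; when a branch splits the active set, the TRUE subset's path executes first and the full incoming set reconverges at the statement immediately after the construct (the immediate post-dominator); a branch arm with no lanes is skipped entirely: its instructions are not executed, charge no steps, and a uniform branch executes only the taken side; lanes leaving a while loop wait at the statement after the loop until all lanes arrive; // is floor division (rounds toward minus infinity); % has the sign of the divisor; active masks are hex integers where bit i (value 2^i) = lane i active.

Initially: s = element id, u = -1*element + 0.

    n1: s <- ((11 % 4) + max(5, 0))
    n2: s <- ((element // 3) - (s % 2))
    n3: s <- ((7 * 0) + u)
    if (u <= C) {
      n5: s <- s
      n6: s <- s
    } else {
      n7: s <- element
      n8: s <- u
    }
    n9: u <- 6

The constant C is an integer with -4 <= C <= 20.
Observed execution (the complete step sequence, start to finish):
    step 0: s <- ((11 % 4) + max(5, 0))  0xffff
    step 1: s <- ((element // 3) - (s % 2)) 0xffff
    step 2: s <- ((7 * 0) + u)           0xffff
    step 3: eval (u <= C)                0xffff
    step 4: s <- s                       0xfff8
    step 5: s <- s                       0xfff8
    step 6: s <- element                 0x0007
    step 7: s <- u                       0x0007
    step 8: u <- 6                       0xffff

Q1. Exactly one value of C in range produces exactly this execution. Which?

Answer: C = -3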